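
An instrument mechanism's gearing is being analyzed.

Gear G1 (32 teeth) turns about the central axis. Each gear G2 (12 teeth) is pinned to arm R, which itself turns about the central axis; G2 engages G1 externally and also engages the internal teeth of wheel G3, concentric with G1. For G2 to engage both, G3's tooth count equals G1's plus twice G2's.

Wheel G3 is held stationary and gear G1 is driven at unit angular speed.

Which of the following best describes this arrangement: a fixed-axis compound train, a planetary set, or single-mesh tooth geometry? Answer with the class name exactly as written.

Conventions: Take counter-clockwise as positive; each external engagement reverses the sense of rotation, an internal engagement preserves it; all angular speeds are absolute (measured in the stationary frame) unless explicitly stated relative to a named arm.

planetary set

class = planetary set [G3 = 32+2·12 = 56; Willis about the carrier]
classification: planetary set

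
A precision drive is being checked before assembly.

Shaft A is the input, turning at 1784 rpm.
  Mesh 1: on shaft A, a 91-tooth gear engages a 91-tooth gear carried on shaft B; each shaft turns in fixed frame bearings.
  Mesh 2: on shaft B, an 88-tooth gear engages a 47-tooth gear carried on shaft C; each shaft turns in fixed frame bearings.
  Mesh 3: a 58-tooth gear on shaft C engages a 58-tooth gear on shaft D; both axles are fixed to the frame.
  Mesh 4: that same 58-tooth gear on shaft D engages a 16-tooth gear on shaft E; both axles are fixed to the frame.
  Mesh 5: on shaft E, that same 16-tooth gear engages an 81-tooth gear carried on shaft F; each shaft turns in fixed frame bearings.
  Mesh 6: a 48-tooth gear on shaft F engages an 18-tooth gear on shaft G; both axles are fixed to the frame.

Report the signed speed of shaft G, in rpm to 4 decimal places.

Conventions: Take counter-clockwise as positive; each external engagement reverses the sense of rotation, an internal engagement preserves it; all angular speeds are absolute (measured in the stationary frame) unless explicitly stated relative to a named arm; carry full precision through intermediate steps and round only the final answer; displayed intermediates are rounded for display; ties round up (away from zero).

+6378.1007 rpm

topology: fixed-axis compound train — 6 meshes, A→G
mesh 1 [91T→91T]: ω = 1784.0000×91/91 = 1784.0000 rpm, sense flips to −
mesh 2 [88T→47T]: ω = 1784.0000×88/47 = 3340.2553 rpm, sense flips to +
mesh 3 [58T→58T]: ω = 3340.2553×58/58 = 3340.2553 rpm, sense flips to −
mesh 4 [58T→16T]: ω = 3340.2553×58/16 = 12108.4255 rpm, sense flips to +
mesh 5 [16T→81T]: ω = 12108.4255×16/81 = 2391.7878 rpm, sense flips to −
mesh 6 [48T→18T]: ω = 2391.7878×48/18 = 6378.1007 rpm, sense flips to +
signed output speed = +6378.1007 rpm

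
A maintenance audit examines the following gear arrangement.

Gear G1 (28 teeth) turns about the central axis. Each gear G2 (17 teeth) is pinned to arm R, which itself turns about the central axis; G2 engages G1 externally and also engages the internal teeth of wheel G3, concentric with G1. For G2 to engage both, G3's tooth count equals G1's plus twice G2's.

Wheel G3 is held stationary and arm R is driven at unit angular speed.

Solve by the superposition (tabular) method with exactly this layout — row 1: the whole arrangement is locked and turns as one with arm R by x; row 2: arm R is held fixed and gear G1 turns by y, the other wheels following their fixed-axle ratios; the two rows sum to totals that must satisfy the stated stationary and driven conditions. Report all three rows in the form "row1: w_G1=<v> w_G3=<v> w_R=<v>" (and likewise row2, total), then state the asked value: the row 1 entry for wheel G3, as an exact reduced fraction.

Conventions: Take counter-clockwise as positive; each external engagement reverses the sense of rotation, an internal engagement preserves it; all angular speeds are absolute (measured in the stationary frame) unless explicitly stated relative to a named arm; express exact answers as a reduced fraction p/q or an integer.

row1: w_G1=1 w_G3=1 w_R=1
row2: w_G1=31/14 w_G3=-1 w_R=0
total: w_G1=45/14 w_G3=0 w_R=1
asked value: 1

recognized (axles ride arm R): planetary set, 28/17/62 teeth
row 1: whole set turns with the arm by x
superposition row 2 [arm held]: sun y, ring −(28/62)·y, arm 0
boundary: total ω_ring = x − (28/62)·y = 0 and total ω_arm = x = 1  ⇒  y = 31/14, x = 1
row 2 ring = −(28/62)·31/14 = -1
totals (row 1 + row 2): sun 1 + 31/14 = 45/14, ring 1 + (-1) = 0, arm 1 + 0 = 1
asked cell (row1, ring) = 1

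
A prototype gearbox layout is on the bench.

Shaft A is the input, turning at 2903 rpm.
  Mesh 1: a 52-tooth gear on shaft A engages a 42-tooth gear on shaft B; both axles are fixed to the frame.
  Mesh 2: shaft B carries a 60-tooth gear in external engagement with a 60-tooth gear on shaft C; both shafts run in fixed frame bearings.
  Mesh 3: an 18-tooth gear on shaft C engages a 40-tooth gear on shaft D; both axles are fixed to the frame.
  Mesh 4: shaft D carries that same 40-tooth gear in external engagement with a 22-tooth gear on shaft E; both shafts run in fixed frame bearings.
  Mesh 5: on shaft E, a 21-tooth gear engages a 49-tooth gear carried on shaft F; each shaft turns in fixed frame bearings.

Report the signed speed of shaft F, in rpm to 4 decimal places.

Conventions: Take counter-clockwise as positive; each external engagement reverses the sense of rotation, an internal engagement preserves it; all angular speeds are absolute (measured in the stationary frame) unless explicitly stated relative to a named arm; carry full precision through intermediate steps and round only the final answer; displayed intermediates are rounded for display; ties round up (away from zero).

-1260.3006 rpm

5-mesh fixed-axis compound train (all bearings frame-fixed)
mesh 1 [52T→42T]: ω = 2903.0000×52/42 = 3594.1905 rpm, sense flips to −
mesh 2 [60T→60T]: ω = 3594.1905×60/60 = 3594.1905 rpm, sense flips to +
mesh 3 [18T→40T]: ω = 3594.1905×18/40 = 1617.3857 rpm, sense flips to −
mesh 4 [40T→22T]: ω = 1617.3857×40/22 = 2940.7013 rpm, sense flips to +
mesh 5 [21T→49T]: ω = 2940.7013×21/49 = 1260.3006 rpm, sense flips to −
signed output speed = -1260.3006 rpm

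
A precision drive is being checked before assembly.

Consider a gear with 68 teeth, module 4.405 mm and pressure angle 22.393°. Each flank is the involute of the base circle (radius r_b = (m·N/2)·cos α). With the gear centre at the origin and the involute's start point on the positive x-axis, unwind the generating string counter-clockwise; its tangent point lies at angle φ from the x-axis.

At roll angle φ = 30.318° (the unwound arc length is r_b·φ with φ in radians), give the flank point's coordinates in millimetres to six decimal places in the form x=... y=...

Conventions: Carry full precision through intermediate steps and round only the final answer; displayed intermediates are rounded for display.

x=156.526715 y=6.649339

class = single-mesh tooth geometry [base-circle involute, m = 4.405, 68T]
pitch radius r_p = m·N/2 = 4.405·68/2 = 149.770000
base radius r_b = r_p·cos α = 149.770000·cos 22.393° = 138.476231
roll angle φ = 30.318° = 0.52914892 rad
x = r_b·(cos φ + φ·sin φ) = 156.526715
y = r_b·(sin φ − φ·cos φ) = 6.649339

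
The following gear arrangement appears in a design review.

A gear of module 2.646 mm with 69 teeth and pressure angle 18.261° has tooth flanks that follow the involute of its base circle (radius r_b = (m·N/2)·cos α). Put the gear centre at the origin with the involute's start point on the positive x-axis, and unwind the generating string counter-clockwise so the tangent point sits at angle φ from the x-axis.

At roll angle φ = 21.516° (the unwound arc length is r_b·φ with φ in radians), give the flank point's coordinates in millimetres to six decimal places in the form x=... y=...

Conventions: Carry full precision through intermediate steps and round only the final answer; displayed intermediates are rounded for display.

class = single-mesh tooth geometry [base-circle involute, m = 2.646, 69T]
pitch radius r_p = m·N/2 = 2.646·69/2 = 91.287000
base radius r_b = r_p·cos α = 91.287000·cos 18.261° = 86.689694
roll angle φ = 21.516° = 0.37552504 rad
x = r_b·(cos φ + φ·sin φ) = 92.588333
y = r_b·(sin φ − φ·cos φ) = 1.508781

x=92.588333 y=1.508781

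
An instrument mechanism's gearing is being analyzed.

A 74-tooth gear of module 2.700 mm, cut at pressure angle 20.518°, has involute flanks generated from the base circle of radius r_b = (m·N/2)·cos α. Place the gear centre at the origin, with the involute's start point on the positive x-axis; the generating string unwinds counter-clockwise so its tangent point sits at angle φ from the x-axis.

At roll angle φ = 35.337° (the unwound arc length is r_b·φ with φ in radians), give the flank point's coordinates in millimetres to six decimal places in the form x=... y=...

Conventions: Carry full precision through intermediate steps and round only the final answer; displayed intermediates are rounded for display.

x=109.700337 y=7.041928

single-mesh involute tooth geometry (74T wheel at module 2.700)
pitch radius r_p = m·N/2 = 2.700·74/2 = 99.900000
base radius r_b = r_p·cos α = 99.900000·cos 20.518° = 93.562556
roll angle φ = 35.337° = 0.61674700 rad
x = r_b·(cos φ + φ·sin φ) = 109.700337
y = r_b·(sin φ − φ·cos φ) = 7.041928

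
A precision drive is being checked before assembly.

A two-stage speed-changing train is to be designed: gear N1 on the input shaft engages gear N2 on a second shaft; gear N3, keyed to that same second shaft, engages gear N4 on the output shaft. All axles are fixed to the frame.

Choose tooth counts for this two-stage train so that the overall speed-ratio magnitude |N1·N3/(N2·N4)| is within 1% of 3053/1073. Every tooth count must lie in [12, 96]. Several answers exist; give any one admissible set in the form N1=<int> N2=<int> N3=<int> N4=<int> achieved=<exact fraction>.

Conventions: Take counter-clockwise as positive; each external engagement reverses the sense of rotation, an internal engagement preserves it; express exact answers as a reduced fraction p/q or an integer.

2-stage fixed-axis compound train for ratio 3053/1073
target = 3053/1073 in lowest terms: an exact hit needs N1·N3 = k·3053 and N2·N4 = k·1073 for one integer k, every count in [12, 96]; additionally prefer no 1:1 stage (N1 ≠ N2, N3 ≠ N4)
k = 1: N1·N3 = 3053 = 43·71, N2·N4 = 1073 = 29·37
achieved = 43·71/(29·37) = 3053/1073; |achieved − target| = 0 ≤ 3053/107300 ✓

N1=43 N2=29 N3=71 N4=37 achieved=3053/1073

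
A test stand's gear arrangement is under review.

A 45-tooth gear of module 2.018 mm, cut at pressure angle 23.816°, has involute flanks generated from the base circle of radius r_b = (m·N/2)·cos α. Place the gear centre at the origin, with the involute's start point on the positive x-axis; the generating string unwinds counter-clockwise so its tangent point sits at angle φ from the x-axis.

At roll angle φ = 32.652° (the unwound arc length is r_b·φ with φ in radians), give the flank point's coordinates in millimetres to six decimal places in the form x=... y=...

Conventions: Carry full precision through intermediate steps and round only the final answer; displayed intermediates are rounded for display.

class = single-mesh tooth geometry [base-circle involute, m = 2.018, 45T]
pitch radius r_p = m·N/2 = 2.018·45/2 = 45.405000
base radius r_b = r_p·cos α = 45.405000·cos 23.816° = 41.538625
roll angle φ = 32.652° = 0.56988491 rad
x = r_b·(cos φ + φ·sin φ) = 47.745992
y = r_b·(sin φ − φ·cos φ) = 2.480400

x=47.745992 y=2.480400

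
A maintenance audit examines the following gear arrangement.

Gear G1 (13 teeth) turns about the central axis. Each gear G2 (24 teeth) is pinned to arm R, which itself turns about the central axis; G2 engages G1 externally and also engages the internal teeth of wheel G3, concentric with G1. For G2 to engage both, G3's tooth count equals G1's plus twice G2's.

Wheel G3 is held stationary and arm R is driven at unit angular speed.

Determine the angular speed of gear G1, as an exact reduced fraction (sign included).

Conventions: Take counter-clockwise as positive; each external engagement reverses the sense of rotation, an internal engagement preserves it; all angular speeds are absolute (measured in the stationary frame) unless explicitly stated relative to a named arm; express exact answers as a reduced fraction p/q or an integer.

class = planetary set [G3 = 13+2·24 = 61; Willis about the carrier]
ring teeth: 13 + 2·24 = 61
13(ω_sun−ω_arm) = −61(ω_ring−ω_arm),  ω_ring = 0, ω_arm = 1
ω_sun = 1 − (61/13)(0−1) = 74/13
exact speed ratio = 74/13

74/13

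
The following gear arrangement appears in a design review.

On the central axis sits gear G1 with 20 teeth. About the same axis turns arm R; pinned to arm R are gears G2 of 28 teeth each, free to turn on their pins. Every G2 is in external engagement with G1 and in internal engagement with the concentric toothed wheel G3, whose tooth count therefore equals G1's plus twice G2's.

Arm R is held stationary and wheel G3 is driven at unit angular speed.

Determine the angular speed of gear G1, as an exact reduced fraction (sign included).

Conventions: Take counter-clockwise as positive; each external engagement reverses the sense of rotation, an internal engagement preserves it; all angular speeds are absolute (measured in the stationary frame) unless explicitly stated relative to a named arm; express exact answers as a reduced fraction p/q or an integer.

-19/5

class = planetary set [G3 = 20+2·28 = 76; Willis about the carrier]
ring teeth: 20 + 2·28 = 76
20(ω_sun−ω_arm) = −76(ω_ring−ω_arm),  ω_arm = 0, ω_ring = 1
ω_sun = 0 − (76/20)(1−0) = -19/5
exact speed ratio = -19/5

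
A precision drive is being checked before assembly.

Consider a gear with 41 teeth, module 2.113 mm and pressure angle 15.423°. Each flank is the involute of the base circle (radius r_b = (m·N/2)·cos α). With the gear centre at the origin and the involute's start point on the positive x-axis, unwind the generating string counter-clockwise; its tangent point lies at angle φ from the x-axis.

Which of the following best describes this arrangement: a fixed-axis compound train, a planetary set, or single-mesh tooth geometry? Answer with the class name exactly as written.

single-mesh tooth geometry

topology: single-mesh involute geometry — m = 2.113, N = 41
classification: single-mesh tooth geometry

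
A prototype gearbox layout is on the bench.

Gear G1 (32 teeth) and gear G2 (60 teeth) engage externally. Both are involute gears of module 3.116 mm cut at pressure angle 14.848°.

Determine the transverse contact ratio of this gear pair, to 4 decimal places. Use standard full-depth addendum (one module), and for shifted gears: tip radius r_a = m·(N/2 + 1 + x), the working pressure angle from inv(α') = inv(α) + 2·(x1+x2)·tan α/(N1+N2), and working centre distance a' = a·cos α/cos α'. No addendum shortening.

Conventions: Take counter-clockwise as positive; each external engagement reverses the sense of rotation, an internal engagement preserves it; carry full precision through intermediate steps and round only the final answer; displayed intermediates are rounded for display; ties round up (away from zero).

recognized (one external pair, fixed centres): single-mesh tooth geometry, m = 3.116, N1 = 32, N2 = 60
base radii: r_b1 = 48.191261, r_b2 = 90.358614
tip radii: r_a1 = 52.972000, r_a2 = 96.596000
no profile shift: α' = α, a' = a
action lengths: √(r_a1²−r_b1²) = 21.991707, √(r_a2²−r_b2²) = 34.148325
base pitch p_b = π·m·cos α = 9.462332
CR = (21.991707 + 34.148325 − 143.336000·sin 14.84800°)/9.462332 = 2.051225
contact ratio ≈ 2.0512

2.0512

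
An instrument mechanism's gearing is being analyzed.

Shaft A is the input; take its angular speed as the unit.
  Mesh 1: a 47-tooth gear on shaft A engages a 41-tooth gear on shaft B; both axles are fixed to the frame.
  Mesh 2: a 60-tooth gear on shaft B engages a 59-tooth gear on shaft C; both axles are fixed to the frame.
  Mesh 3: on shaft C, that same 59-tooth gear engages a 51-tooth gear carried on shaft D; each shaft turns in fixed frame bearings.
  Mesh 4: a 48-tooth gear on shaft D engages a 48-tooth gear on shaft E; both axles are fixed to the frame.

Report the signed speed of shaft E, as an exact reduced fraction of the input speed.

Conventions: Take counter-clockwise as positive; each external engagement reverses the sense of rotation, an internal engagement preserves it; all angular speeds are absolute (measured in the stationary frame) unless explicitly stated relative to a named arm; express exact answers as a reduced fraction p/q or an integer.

940/697

4-mesh fixed-axis compound train (all bearings frame-fixed)
mesh 1 [47T→41T]: |ω|/ω_in = 1×47/41 = 47/41, sense flips to −
mesh 2 [60T→59T]: |ω|/ω_in = (47/41)×60/59 = 2820/2419, sense flips to +
mesh 3 [59T→51T]: |ω|/ω_in = (2820/2419)×59/51 = 940/697, sense flips to −
mesh 4 [48T→48T]: |ω|/ω_in = (940/697)×48/48 = 940/697, sense flips to +
signed output speed (× input speed) = 940/697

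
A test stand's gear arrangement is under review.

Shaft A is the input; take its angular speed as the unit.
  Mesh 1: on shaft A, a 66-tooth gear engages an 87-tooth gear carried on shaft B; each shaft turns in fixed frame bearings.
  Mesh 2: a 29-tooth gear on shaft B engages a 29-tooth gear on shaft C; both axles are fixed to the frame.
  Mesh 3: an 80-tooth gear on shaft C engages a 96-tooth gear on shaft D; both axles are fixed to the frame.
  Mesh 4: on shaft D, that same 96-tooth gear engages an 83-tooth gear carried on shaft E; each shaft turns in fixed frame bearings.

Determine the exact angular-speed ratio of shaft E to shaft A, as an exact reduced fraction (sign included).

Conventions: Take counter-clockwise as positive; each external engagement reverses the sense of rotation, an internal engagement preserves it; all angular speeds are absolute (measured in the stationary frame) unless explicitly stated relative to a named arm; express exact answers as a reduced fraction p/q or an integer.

class = fixed-axis compound train [4 meshes; 4 ratios multiply, 4 sense flips]
mesh 1 [66T→87T]: running ratio 22/29, sense −
mesh 2 [29T→29T]: running ratio 22/29, sense +
mesh 3 [80T→96T]: running ratio 55/87, sense −
mesh 4 [96T→83T]: running ratio 1760/2407, sense +
ω_out/ω_in = 1760/2407

1760/2407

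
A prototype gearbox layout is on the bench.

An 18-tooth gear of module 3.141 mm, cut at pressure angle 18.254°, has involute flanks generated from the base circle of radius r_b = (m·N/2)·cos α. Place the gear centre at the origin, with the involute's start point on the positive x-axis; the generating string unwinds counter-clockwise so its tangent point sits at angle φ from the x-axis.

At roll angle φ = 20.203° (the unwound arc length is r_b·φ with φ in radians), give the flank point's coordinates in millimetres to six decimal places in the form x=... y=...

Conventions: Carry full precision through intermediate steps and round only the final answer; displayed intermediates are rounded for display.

x=28.463856 y=0.387468

topology: single-mesh involute geometry — m = 3.141, N = 18
pitch radius r_p = m·N/2 = 3.141·18/2 = 28.269000
base radius r_b = r_p·cos α = 28.269000·cos 18.254° = 26.846426
roll angle φ = 20.203° = 0.35260887 rad
x = r_b·(cos φ + φ·sin φ) = 28.463856
y = r_b·(sin φ − φ·cos φ) = 0.387468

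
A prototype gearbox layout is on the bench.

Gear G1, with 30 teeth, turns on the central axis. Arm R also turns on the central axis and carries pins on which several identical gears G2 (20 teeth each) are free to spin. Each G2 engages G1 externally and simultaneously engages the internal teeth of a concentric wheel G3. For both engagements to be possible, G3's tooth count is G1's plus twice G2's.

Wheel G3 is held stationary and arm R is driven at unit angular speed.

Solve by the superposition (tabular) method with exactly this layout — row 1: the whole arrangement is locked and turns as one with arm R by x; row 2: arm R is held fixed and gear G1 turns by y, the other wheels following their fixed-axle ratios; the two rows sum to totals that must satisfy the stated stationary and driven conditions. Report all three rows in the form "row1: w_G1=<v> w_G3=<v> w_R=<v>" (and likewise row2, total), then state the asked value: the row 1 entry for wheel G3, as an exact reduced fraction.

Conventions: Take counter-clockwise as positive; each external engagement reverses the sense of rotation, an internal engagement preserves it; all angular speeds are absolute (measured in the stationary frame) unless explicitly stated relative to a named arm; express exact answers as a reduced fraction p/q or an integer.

topology: planetary set — G1 30T / G2 20T / G3 70T, arm = carrier (Willis)
row 1 — lock + rotate with arm: ω_sun = ω_ring = ω_arm = x
row 2 (arm held, sun turns y): ω_ring = −(30/70)·y, ω_arm = 0
boundary: total ω_ring = x − (30/70)·y = 0 and total ω_arm = x = 1  ⇒  y = 7/3, x = 1
row 2 ring = −(30/70)·7/3 = -1
totals (row 1 + row 2): sun 1 + 7/3 = 10/3, ring 1 + (-1) = 0, arm 1 + 0 = 1
asked cell (row1, ring) = 1

row1: w_G1=1 w_G3=1 w_R=1
row2: w_G1=7/3 w_G3=-1 w_R=0
total: w_G1=10/3 w_G3=0 w_R=1
asked value: 1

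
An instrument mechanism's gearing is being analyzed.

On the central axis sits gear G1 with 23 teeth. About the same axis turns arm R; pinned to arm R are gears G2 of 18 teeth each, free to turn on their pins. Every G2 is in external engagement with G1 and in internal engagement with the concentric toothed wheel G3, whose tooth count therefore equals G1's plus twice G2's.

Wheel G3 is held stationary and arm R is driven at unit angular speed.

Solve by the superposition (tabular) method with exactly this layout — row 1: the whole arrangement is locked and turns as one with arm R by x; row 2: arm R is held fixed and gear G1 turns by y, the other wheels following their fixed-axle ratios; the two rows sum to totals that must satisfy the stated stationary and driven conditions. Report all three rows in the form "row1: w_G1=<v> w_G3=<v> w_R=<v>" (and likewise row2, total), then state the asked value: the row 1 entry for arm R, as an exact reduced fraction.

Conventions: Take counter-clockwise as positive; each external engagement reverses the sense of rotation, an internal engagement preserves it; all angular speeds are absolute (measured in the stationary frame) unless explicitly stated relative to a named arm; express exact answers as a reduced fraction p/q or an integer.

planetary set (23T centre, 18T on arm, 59T internal) — Willis relation
row 1 — lock + rotate with arm: ω_sun = ω_ring = ω_arm = x
row 2: sun turns y, ring = −(23/59)·y, arm 0
boundary: total ω_ring = x − (23/59)·y = 0 and total ω_arm = x = 1  ⇒  y = 59/23, x = 1
row 2 ring = −(23/59)·59/23 = -1
totals (row 1 + row 2): sun 1 + 59/23 = 82/23, ring 1 + (-1) = 0, arm 1 + 0 = 1
asked cell (row1, arm) = 1

row1: w_G1=1 w_G3=1 w_R=1
row2: w_G1=59/23 w_G3=-1 w_R=0
total: w_G1=82/23 w_G3=0 w_R=1
asked value: 1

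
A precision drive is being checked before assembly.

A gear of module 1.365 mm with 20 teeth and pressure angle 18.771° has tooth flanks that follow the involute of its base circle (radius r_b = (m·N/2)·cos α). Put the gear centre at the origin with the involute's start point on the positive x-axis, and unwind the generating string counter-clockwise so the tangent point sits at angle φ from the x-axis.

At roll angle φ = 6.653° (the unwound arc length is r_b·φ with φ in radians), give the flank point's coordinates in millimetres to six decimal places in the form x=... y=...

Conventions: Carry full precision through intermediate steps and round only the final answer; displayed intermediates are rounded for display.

recognized (one wheel, involute flank): single-mesh tooth geometry, m = 1.365, N = 20
pitch radius r_p = m·N/2 = 1.365·20/2 = 13.650000
base radius r_b = r_p·cos α = 13.650000·cos 18.771° = 12.923987
roll angle φ = 6.653° = 0.11611676 rad
x = r_b·(cos φ + φ·sin φ) = 13.010821
y = r_b·(sin φ − φ·cos φ) = 0.006736

x=13.010821 y=0.006736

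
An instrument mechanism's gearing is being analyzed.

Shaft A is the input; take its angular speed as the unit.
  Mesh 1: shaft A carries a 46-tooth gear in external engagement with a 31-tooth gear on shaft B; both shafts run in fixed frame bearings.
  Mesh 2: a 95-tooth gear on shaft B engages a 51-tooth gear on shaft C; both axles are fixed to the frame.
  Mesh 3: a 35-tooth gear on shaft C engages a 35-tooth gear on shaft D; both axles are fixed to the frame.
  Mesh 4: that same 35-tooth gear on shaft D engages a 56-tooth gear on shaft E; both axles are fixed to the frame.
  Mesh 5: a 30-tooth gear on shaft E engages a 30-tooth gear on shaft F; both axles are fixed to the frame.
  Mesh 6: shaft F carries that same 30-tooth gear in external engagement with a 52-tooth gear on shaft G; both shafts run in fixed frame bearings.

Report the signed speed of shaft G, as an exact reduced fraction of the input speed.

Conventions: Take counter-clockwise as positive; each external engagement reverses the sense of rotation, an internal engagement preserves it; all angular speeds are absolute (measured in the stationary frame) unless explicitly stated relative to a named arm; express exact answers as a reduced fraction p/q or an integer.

54625/54808

6-mesh fixed-axis compound train (all bearings frame-fixed)
mesh 1 [46T→31T]: |ω|/ω_in = 1×46/31 = 46/31, sense flips to −
mesh 2 [95T→51T]: |ω|/ω_in = (46/31)×95/51 = 4370/1581, sense flips to +
mesh 3 [35T→35T]: |ω|/ω_in = (4370/1581)×35/35 = 4370/1581, sense flips to −
mesh 4 [35T→56T]: |ω|/ω_in = (4370/1581)×35/56 = 10925/6324, sense flips to +
mesh 5 [30T→30T]: |ω|/ω_in = (10925/6324)×30/30 = 10925/6324, sense flips to −
mesh 6 [30T→52T]: |ω|/ω_in = (10925/6324)×30/52 = 54625/54808, sense flips to +
signed output speed (× input speed) = 54625/54808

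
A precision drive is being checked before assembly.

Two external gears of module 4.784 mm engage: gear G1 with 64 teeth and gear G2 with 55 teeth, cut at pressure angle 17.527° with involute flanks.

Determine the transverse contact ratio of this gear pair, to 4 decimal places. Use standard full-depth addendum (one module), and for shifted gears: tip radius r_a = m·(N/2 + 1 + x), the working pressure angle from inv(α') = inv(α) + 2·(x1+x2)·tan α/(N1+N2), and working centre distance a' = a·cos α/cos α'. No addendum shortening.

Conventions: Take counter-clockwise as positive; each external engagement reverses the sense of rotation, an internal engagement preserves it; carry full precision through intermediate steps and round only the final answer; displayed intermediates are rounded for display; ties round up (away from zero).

single-mesh involute tooth geometry (64T engaging 55T at module 4.784)
base radii: r_b1 = 145.980911, r_b2 = 125.452345
tip radii: r_a1 = 157.872000, r_a2 = 136.344000
no profile shift: α' = α, a' = a
action lengths: √(r_a1²−r_b1²) = 60.109417, √(r_a2²−r_b2²) = 53.398458
base pitch p_b = π·m·cos α = 14.331642
CR = (60.109417 + 53.398458 − 284.648000·sin 17.52700°)/14.331642 = 1.938693
contact ratio ≈ 1.9387

1.9387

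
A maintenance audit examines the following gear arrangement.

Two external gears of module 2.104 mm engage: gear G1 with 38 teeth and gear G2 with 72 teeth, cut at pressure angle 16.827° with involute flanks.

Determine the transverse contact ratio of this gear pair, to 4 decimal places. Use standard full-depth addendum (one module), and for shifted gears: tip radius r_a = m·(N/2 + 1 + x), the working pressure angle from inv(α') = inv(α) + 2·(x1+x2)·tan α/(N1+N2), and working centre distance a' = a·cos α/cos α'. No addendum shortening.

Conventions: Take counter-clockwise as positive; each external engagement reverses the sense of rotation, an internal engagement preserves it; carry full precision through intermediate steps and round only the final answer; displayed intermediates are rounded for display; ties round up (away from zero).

topology: single-mesh involute geometry — m = 2.104, 38T/72T pair
base radii: r_b1 = 38.264355, r_b2 = 72.500883
tip radii: r_a1 = 42.080000, r_a2 = 77.848000
no profile shift: α' = α, a' = a
action lengths: √(r_a1²−r_b1²) = 17.509013, √(r_a2²−r_b2²) = 28.353712
base pitch p_b = π·m·cos α = 6.326896
CR = (17.509013 + 28.353712 − 115.720000·sin 16.82700°)/6.326896 = 1.954160
contact ratio ≈ 1.9542

1.9542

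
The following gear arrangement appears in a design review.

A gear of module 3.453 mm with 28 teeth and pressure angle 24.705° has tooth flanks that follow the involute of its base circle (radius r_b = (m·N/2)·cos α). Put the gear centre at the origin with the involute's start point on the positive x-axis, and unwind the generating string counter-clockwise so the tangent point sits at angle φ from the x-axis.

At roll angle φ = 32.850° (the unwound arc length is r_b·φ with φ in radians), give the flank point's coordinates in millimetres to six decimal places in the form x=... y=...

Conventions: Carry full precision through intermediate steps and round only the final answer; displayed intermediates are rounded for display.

class = single-mesh tooth geometry [base-circle involute, m = 3.453, 28T]
pitch radius r_p = m·N/2 = 3.453·28/2 = 48.342000
base radius r_b = r_p·cos α = 48.342000·cos 24.705° = 43.917339
roll angle φ = 32.850° = 0.57334066 rad
x = r_b·(cos φ + φ·sin φ) = 50.553133
y = r_b·(sin φ − φ·cos φ) = 2.669373

x=50.553133 y=2.669373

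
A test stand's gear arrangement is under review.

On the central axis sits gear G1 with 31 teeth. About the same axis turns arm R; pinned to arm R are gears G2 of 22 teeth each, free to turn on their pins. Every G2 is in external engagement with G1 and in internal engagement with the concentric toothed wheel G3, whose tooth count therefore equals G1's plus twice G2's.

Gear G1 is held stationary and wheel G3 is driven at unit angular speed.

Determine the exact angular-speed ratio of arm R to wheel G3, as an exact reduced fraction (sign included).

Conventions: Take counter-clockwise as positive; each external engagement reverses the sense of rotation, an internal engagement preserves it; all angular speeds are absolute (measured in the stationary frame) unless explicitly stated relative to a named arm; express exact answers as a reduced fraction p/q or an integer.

75/106

topology: planetary set — G1 31T / G2 22T / G3 75T, arm = carrier (Willis)
ring teeth: 31 + 2·22 = 75
31(ω_sun−ω_arm) = −75(ω_ring−ω_arm),  ω_sun = 0, ω_ring = 1
31(0−ω_arm) = −75(1−ω_arm)  ⇒  106·ω_arm = 75  ⇒  ω_arm = 75/106
ω_out/ω_in = 75/106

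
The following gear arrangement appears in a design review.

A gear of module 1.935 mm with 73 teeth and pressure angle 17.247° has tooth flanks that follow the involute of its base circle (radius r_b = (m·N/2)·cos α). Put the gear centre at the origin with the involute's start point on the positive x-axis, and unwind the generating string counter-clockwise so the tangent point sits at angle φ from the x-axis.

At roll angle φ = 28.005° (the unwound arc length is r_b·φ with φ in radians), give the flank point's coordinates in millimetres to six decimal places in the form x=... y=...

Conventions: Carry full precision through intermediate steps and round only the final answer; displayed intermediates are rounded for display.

x=75.034178 y=2.563302

single-mesh involute tooth geometry (73T wheel at module 1.935)
pitch radius r_p = m·N/2 = 1.935·73/2 = 70.627500
base radius r_b = r_p·cos α = 70.627500·cos 17.247° = 67.451768
roll angle φ = 28.005° = 0.48877946 rad
x = r_b·(cos φ + φ·sin φ) = 75.034178
y = r_b·(sin φ − φ·cos φ) = 2.563302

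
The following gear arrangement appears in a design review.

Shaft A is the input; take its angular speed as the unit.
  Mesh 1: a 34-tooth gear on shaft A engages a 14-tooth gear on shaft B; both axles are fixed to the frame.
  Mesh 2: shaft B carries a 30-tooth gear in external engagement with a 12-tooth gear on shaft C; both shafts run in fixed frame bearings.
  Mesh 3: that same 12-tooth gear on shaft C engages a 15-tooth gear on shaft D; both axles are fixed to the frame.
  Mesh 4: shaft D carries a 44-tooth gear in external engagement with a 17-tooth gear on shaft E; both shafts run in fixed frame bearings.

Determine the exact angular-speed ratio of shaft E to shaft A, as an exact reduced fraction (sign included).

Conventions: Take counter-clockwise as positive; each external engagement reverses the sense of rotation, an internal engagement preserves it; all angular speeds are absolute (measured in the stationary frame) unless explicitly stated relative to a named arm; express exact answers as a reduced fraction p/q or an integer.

88/7

class = fixed-axis compound train [4 meshes; 4 ratios multiply, 4 sense flips]
mesh 1 [34T→14T]: running ratio 17/7, sense −
mesh 2 [30T→12T]: running ratio 85/14, sense +
mesh 3 [12T→15T]: running ratio 34/7, sense −
mesh 4 [44T→17T]: running ratio 88/7, sense +
ω_out/ω_in = 88/7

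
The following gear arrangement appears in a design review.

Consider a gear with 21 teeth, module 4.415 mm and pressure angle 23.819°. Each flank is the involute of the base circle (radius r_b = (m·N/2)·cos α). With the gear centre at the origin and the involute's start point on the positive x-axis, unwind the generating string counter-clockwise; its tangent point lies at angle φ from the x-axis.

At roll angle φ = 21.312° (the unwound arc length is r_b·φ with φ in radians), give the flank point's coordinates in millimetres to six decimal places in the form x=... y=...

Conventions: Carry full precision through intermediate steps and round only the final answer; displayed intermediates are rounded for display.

x=45.242143 y=0.717499

single-mesh involute tooth geometry (21T wheel at module 4.415)
pitch radius r_p = m·N/2 = 4.415·21/2 = 46.357500
base radius r_b = r_p·cos α = 46.357500·cos 23.819° = 42.409037
roll angle φ = 21.312° = 0.37196457 rad
x = r_b·(cos φ + φ·sin φ) = 45.242143
y = r_b·(sin φ − φ·cos φ) = 0.717499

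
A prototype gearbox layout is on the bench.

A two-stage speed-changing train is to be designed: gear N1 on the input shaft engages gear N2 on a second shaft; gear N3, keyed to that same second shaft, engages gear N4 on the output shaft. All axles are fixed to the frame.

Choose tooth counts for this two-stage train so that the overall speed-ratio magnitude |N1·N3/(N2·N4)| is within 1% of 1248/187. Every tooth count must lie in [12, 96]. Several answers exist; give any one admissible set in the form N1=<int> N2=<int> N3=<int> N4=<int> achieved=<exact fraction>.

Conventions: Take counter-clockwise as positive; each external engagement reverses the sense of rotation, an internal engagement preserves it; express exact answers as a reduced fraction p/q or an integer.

topology: fixed-axis compound train — 2 stages, target 1248/187
target = 1248/187 in lowest terms: an exact hit needs N1·N3 = k·1248 and N2·N4 = k·187 for one integer k, every count in [12, 96]; additionally prefer no 1:1 stage (N1 ≠ N2, N3 ≠ N4)
k = 1: no 1:1-free in-range split of k·1248 and k·187 into factor pairs; take k = 2
k = 2: N1·N3 = 2496 = 26·96, N2·N4 = 374 = 17·22
achieved = 26·96/(17·22) = 1248/187; |achieved − target| = 0 ≤ 312/4675 ✓

N1=26 N2=17 N3=96 N4=22 achieved=1248/187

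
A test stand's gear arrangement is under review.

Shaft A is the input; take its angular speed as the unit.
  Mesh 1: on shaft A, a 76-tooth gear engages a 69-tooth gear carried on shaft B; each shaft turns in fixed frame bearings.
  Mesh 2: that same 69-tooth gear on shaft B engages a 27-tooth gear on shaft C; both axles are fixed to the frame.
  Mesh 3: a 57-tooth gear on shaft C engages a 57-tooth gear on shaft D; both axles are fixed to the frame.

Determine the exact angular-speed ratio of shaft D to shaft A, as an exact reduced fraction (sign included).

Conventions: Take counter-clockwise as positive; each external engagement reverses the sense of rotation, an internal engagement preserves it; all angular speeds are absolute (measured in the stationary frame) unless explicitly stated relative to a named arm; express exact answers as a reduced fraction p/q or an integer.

-76/27

class = fixed-axis compound train [3 meshes; 3 ratios multiply, 3 sense flips]
mesh 1 [76T→69T]: running ratio 76/69, sense −
mesh 2 [69T→27T]: running ratio 76/27, sense +
mesh 3 [57T→57T]: running ratio 76/27, sense −
ω_out/ω_in = -76/27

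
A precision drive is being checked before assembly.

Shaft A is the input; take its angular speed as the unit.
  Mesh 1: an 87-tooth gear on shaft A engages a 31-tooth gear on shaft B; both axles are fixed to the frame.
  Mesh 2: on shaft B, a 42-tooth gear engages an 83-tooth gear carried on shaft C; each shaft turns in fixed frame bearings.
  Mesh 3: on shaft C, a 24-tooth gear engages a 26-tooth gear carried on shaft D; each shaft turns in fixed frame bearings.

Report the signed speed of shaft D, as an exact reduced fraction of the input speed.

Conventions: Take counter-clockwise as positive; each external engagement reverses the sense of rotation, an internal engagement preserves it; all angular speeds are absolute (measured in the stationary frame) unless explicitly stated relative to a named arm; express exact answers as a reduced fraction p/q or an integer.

3-mesh fixed-axis compound train (all bearings frame-fixed)
mesh 1 [87T→31T]: |ω|/ω_in = 1×87/31 = 87/31, sense flips to −
mesh 2 [42T→83T]: |ω|/ω_in = (87/31)×42/83 = 3654/2573, sense flips to +
mesh 3 [24T→26T]: |ω|/ω_in = (3654/2573)×24/26 = 43848/33449, sense flips to −
signed output speed (× input speed) = -43848/33449

-43848/33449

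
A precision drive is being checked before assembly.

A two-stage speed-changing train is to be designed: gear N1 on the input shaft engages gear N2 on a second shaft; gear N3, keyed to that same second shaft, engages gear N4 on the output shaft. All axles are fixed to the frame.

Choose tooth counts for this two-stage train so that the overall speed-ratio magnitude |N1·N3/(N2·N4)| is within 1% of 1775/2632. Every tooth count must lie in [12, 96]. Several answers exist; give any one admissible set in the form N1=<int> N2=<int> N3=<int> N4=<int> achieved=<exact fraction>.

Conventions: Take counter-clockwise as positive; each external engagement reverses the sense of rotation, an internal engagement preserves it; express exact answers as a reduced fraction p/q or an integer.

N1=25 N2=28 N3=71 N4=94 achieved=1775/2632

topology: fixed-axis compound train — 2 stages, target 1775/2632
target = 1775/2632 in lowest terms: an exact hit needs N1·N3 = k·1775 and N2·N4 = k·2632 for one integer k, every count in [12, 96]; additionally prefer no 1:1 stage (N1 ≠ N2, N3 ≠ N4)
k = 1: N1·N3 = 1775 = 25·71, N2·N4 = 2632 = 28·94
achieved = 25·71/(28·94) = 1775/2632; |achieved − target| = 0 ≤ 71/10528 ✓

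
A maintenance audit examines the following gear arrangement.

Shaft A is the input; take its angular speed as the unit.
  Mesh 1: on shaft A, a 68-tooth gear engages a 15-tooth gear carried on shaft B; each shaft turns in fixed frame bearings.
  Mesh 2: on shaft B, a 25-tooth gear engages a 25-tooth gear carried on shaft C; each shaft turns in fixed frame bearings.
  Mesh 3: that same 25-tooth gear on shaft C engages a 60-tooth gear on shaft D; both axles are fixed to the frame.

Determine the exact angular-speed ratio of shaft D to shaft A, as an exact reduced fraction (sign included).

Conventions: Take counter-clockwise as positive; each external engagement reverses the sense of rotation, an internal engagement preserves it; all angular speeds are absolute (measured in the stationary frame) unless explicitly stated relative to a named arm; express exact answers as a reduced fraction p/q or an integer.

-17/9

class = fixed-axis compound train [3 meshes; 3 ratios multiply, 3 sense flips]
mesh 1 [68T→15T]: running ratio 68/15, sense −
mesh 2 [25T→25T]: running ratio 68/15, sense +
mesh 3 [25T→60T]: running ratio 17/9, sense −
ω_out/ω_in = -17/9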